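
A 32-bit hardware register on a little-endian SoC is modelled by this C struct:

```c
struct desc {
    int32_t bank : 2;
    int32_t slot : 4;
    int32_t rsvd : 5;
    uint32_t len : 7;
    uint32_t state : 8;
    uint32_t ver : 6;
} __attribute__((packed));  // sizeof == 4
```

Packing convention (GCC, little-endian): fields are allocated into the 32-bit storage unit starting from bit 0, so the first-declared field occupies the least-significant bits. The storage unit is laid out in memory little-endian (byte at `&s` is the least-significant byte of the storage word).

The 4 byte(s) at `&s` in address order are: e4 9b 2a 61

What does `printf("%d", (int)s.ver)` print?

24

[0]=0xe4 [1]=0x9b [2]=0x2a [3]=0x61 (little-endian) → word 0x612a9be4
bank:2 @ bit 0 → (0x612a9be4>>0)&0x3 = 0x0
slot:4 @ bit 2 → (0x612a9be4>>2)&0xf = 0x9
rsvd:5 @ bit 6 → (0x612a9be4>>6)&0x1f = 0xf
len:7 @ bit 11 → (0x612a9be4>>11)&0x7f = 0x53
state:8 @ bit 18 → (0x612a9be4>>18)&0xff = 0x4a
ver:6 @ bit 26 → (0x612a9be4>>26)&0x3f = 0x18  ←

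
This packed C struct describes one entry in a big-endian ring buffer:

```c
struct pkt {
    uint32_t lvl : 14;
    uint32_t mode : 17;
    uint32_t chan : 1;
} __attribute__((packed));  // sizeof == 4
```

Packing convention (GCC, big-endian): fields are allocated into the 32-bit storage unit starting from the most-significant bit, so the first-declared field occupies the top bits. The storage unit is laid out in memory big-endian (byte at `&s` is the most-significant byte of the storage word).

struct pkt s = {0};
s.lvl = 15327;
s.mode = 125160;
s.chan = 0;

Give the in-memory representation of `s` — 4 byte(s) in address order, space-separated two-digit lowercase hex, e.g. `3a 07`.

ef 7f d1 d0

[18+:14] lvl=15327 & 0x3fff = 0x3bdf; word=0xef7c0000
[1+:17] mode=125160 & 0x1ffff = 0x1e8e8; word=0xef7fd1d0
[0+:1] chan=0 & 0x1 = 0x0; word=0xef7fd1d0
word = 0xef7fd1d0 → big-endian bytes:
  [0]=0xef  [1]=0x7f  [2]=0xd1  [3]=0xd0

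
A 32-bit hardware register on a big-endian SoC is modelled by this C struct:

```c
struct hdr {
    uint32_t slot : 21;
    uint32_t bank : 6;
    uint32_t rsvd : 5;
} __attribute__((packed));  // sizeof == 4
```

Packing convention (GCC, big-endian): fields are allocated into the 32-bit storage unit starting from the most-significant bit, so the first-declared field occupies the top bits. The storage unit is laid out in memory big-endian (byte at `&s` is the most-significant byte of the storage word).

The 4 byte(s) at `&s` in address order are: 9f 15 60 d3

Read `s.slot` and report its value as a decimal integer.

1303212

[0]=0x9f [1]=0x15 [2]=0x60 [3]=0xd3 (big-endian) → word 0x9f1560d3
slot [11+:21] = (word>>11) & 0x1fffff = 1303212  ←
bank [5+:6] = (word>>5) & 0x3f = 6
rsvd [0+:5] = (word>>0) & 0x1f = 19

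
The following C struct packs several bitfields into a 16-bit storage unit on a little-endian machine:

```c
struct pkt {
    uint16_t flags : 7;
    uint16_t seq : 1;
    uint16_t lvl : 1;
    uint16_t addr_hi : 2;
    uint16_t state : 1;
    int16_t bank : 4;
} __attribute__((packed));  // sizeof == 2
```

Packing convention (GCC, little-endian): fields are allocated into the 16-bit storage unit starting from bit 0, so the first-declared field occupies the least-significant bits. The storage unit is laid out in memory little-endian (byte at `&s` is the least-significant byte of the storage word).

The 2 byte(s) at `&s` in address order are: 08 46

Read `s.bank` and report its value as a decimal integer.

[0]=0x08 [1]=0x46 (little-endian) → word 0x4608
flags:7 @ bit 0 → (0x4608>>0)&0x7f = 0x8
seq:1 @ bit 7 → (0x4608>>7)&0x1 = 0x0
lvl:1 @ bit 8 → (0x4608>>8)&0x1 = 0x0
addr_hi:2 @ bit 9 → (0x4608>>9)&0x3 = 0x3
state:1 @ bit 11 → (0x4608>>11)&0x1 = 0x0
bank:4 @ bit 12 → (0x4608>>12)&0xf = 0x4  ←
bank signed 4b, MSB=0: value = 4

4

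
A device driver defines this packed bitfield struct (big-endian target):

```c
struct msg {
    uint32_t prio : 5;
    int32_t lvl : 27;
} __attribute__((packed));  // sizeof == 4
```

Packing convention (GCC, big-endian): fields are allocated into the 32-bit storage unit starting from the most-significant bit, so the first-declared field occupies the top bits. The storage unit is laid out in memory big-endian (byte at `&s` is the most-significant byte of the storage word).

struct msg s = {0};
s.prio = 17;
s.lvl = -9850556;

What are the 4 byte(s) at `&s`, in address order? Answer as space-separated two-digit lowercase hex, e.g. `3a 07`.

[27+:5] prio=17 & 0x1f = 0x11; word=0x88000000
[0+:27] lvl=-9850556 & 0x7ffffff = 0x769b144; word=0x8f69b144
word = 0x8f69b144 → big-endian bytes:
  [0]=0x8f  [1]=0x69  [2]=0xb1  [3]=0x44

8f 69 b1 44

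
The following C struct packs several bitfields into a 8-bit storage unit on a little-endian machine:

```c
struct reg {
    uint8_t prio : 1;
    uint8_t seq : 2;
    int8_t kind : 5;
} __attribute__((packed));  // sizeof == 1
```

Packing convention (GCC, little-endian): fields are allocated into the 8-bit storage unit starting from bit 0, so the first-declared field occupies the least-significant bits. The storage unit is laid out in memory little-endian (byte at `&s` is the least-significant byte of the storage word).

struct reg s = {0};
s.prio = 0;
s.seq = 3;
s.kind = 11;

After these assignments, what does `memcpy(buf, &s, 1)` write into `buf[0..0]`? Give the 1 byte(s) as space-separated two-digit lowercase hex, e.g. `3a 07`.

prio (1b) val=0 bits=0x0 at bit 0: 0x00
seq (2b) val=3 bits=0x3 at bit 1: 0x06
kind (5b) val=11 bits=0xb at bit 3: 0x5e
word = 0x5e → little-endian bytes:
  [0]=0x5e

5e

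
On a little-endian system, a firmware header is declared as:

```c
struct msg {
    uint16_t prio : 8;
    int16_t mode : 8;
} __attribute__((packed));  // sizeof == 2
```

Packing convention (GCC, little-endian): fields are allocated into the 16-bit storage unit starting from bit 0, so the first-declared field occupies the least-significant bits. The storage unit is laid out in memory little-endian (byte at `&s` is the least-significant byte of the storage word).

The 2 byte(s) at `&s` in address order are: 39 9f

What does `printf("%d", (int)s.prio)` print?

57

[0]=0x39 [1]=0x9f (little-endian) → word 0x9f39
prio:8 @ bit 0 → (0x9f39>>0)&0xff = 0x39  ←
mode:8 @ bit 8 → (0x9f39>>8)&0xff = 0x9f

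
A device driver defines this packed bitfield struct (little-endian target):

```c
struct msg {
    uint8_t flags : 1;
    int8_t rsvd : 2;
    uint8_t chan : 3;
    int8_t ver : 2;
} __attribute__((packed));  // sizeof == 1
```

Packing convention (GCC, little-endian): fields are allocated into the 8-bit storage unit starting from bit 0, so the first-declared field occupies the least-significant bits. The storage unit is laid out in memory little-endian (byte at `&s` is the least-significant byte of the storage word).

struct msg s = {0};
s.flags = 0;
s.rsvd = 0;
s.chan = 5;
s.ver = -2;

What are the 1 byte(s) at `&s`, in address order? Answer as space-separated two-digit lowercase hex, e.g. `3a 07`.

a8

[0+:1] flags=0 & 0x1 = 0x0; word=0x00
[1+:2] rsvd=0 & 0x3 = 0x0; word=0x00
[3+:3] chan=5 & 0x7 = 0x5; word=0x28
[6+:2] ver=-2 & 0x3 = 0x2; word=0xa8
word = 0xa8 → little-endian bytes:
  [0]=0xa8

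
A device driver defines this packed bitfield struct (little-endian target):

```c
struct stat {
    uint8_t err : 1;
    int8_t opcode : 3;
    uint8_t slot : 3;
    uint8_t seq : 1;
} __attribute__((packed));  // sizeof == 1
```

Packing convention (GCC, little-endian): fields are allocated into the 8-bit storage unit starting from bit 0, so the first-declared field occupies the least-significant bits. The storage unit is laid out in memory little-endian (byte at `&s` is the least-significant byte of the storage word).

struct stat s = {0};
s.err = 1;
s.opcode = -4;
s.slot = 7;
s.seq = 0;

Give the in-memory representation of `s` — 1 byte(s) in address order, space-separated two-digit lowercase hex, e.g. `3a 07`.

[0+:1] err=1 & 0x1 = 0x1; word=0x01
[1+:3] opcode=-4 & 0x7 = 0x4; word=0x09
[4+:3] slot=7 & 0x7 = 0x7; word=0x79
[7+:1] seq=0 & 0x1 = 0x0; word=0x79
word = 0x79 → little-endian bytes:
  [0]=0x79

79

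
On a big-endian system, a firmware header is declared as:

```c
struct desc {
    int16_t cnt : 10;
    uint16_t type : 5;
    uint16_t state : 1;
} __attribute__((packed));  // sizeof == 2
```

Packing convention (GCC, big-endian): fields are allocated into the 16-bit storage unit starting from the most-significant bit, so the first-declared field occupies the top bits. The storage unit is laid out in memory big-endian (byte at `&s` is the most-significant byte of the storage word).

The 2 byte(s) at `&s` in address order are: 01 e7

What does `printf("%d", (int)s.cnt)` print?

[0]=0x01 [1]=0xe7 (big-endian) → word 0x01e7
cnt:10 @ bit 6 → (0x01e7>>6)&0x3ff = 0x7  ←
type:5 @ bit 1 → (0x01e7>>1)&0x1f = 0x13
state:1 @ bit 0 → (0x01e7>>0)&0x1 = 0x1
cnt signed 10b, MSB=0: value = 7

7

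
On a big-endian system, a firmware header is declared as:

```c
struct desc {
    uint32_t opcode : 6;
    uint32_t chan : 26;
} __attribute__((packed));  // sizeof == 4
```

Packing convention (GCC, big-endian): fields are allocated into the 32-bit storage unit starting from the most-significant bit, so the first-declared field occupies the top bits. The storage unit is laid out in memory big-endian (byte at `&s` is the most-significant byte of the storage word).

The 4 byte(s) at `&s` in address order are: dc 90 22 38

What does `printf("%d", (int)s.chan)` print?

[0]=0xdc [1]=0x90 [2]=0x22 [3]=0x38 (big-endian) → word 0xdc902238
opcode [26+:6] = (word>>26) & 0x3f = 55
chan [0+:26] = (word>>0) & 0x3ffffff = 9445944  ←

9445944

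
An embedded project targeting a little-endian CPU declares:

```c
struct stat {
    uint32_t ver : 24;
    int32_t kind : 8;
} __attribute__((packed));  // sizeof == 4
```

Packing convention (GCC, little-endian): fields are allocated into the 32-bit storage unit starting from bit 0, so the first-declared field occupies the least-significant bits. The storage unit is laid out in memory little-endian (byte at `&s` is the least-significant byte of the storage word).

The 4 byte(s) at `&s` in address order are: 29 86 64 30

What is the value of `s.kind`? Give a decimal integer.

[0]=0x29 [1]=0x86 [2]=0x64 [3]=0x30 (little-endian) → word 0x30648629
ver [0+:24] = (word>>0) & 0xffffff = 6587945
kind [24+:8] = (word>>24) & 0xff = 48  ←
kind signed 8b, MSB=0: value = 48

48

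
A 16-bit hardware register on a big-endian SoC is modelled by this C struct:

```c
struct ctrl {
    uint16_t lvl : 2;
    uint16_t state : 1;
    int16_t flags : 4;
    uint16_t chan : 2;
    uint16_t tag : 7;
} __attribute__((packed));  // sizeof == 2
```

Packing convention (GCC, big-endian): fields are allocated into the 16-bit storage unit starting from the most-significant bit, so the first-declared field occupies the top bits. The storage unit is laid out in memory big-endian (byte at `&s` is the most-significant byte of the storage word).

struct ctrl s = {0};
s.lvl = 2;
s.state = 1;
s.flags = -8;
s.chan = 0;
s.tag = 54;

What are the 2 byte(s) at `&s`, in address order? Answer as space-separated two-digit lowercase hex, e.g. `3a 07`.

b0 36

lvl (2b) val=2 bits=0x2 at bit 14: 0x8000
state (1b) val=1 bits=0x1 at bit 13: 0xa000
flags (4b) val=-8 bits=0x8 at bit 9: 0xb000
chan (2b) val=0 bits=0x0 at bit 7: 0xb000
tag (7b) val=54 bits=0x36 at bit 0: 0xb036
word = 0xb036 → big-endian bytes:
  [0]=0xb0  [1]=0x36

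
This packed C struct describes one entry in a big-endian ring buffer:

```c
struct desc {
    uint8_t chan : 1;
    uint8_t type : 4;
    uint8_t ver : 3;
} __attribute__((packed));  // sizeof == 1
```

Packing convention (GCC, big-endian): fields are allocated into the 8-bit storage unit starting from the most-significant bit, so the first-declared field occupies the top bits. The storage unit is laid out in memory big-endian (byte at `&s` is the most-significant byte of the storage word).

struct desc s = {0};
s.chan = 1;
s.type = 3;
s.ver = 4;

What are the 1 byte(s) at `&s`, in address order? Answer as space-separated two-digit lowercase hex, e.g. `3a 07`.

9c

[7+:1] chan=1 & 0x1 = 0x1; word=0x80
[3+:4] type=3 & 0xf = 0x3; word=0x98
[0+:3] ver=4 & 0x7 = 0x4; word=0x9c
word = 0x9c → big-endian bytes:
  [0]=0x9c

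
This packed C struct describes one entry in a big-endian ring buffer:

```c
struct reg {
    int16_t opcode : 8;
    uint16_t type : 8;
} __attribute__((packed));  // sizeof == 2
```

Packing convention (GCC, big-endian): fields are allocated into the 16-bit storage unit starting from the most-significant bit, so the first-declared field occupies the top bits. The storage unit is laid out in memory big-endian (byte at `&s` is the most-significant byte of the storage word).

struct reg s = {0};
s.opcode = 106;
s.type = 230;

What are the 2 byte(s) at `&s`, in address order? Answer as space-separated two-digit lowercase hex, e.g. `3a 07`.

6a e6

opcode:8 = 106 → 0x6a << 8 → word 0x6a00
type:8 = 230 → 0xe6 << 0 → word 0x6ae6
word = 0x6ae6 → big-endian bytes:
  [0]=0x6a  [1]=0xe6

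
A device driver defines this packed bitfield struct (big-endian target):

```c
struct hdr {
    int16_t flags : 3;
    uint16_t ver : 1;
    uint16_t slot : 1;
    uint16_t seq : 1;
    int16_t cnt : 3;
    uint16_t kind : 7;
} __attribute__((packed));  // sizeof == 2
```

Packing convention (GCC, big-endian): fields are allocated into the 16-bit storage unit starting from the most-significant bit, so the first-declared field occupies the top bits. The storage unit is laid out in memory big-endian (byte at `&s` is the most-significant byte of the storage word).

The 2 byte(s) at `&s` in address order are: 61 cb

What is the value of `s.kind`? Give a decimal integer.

75

[0]=0x61 [1]=0xcb (big-endian) → word 0x61cb
flags [13+:3] = (word>>13) & 0x7 = 3
ver [12+:1] = (word>>12) & 0x1 = 0
slot [11+:1] = (word>>11) & 0x1 = 0
seq [10+:1] = (word>>10) & 0x1 = 0
cnt [7+:3] = (word>>7) & 0x7 = 3
kind [0+:7] = (word>>0) & 0x7f = 75  ←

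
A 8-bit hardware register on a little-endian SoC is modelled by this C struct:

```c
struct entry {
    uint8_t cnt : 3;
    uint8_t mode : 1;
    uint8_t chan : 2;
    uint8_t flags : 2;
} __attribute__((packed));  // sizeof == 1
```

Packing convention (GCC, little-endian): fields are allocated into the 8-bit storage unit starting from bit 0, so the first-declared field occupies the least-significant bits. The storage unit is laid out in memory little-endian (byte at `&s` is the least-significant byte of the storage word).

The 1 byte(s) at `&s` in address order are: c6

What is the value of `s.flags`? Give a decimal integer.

3

[0]=0xc6 (little-endian) → word 0xc6
cnt:3 @ bit 0 → (0xc6>>0)&0x7 = 0x6
mode:1 @ bit 3 → (0xc6>>3)&0x1 = 0x0
chan:2 @ bit 4 → (0xc6>>4)&0x3 = 0x0
flags:2 @ bit 6 → (0xc6>>6)&0x3 = 0x3  ←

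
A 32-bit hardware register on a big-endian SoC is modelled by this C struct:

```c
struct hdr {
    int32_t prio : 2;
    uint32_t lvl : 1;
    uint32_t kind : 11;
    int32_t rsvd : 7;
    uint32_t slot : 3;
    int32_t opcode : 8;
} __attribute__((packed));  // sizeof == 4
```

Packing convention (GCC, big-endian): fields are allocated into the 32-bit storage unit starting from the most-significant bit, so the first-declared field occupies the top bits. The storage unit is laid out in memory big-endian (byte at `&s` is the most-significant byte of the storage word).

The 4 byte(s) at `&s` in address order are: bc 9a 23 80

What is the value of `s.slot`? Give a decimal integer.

[0]=0xbc [1]=0x9a [2]=0x23 [3]=0x80 (big-endian) → word 0xbc9a2380
prio [30+:2] = (word>>30) & 0x3 = 2
lvl [29+:1] = (word>>29) & 0x1 = 1
kind [18+:11] = (word>>18) & 0x7ff = 1830
rsvd [11+:7] = (word>>11) & 0x7f = 68
slot [8+:3] = (word>>8) & 0x7 = 3  ←
opcode [0+:8] = (word>>0) & 0xff = 128

3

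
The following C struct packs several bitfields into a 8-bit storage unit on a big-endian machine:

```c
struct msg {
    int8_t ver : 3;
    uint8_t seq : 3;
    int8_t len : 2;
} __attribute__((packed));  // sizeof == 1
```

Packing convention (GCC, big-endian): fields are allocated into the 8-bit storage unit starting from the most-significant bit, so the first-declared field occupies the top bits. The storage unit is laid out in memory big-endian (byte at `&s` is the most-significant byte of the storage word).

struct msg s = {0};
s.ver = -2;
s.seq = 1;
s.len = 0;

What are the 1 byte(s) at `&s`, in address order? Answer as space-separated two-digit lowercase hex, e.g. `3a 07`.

c4

ver:3 = -2 → 0x6 << 5 → word 0xc0
seq:3 = 1 → 0x1 << 2 → word 0xc4
len:2 = 0 → 0x0 << 0 → word 0xc4
word = 0xc4 → big-endian bytes:
  [0]=0xc4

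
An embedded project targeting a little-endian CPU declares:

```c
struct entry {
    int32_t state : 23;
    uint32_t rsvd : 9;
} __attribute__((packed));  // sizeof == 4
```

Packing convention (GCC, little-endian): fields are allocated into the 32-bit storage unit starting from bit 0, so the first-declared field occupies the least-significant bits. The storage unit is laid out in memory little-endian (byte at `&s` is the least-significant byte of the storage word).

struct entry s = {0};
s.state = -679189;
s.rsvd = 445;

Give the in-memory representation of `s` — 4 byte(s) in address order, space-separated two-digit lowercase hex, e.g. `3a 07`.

state (23b) val=-679189 bits=0x75a2eb at bit 0: 0x0075a2eb
rsvd (9b) val=445 bits=0x1bd at bit 23: 0xdef5a2eb
word = 0xdef5a2eb → little-endian bytes:
  [0]=0xeb  [1]=0xa2  [2]=0xf5  [3]=0xde

eb a2 f5 de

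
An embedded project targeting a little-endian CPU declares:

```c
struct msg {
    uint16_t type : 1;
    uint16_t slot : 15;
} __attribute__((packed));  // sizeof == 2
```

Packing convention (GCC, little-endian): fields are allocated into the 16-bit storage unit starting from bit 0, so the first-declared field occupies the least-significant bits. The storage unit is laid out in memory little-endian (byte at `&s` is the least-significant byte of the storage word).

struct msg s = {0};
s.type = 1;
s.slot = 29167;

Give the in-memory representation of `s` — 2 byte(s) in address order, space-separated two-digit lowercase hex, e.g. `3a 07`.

df e3

type:1 = 1 → 0x1 << 0 → word 0x0001
slot:15 = 29167 → 0x71ef << 1 → word 0xe3df
word = 0xe3df → little-endian bytes:
  [0]=0xdf  [1]=0xe3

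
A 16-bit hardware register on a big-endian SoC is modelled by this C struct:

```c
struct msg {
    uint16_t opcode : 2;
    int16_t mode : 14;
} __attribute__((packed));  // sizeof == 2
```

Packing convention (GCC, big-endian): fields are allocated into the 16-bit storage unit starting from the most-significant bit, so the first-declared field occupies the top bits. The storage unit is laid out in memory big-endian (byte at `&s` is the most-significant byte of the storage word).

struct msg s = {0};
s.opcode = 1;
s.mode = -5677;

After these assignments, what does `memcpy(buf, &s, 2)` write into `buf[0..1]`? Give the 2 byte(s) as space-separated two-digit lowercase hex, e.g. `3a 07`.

69 d3

[14+:2] opcode=1 & 0x3 = 0x1; word=0x4000
[0+:14] mode=-5677 & 0x3fff = 0x29d3; word=0x69d3
word = 0x69d3 → big-endian bytes:
  [0]=0x69  [1]=0xd3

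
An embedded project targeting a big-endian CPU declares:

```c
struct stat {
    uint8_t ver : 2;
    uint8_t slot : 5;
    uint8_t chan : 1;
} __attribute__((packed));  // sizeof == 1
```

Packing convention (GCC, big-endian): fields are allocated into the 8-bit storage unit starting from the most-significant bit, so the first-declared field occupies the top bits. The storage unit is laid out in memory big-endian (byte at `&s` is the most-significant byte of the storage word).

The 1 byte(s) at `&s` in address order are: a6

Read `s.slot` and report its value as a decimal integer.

[0]=0xa6 (big-endian) → word 0xa6
ver:2 @ bit 6 → (0xa6>>6)&0x3 = 0x2
slot:5 @ bit 1 → (0xa6>>1)&0x1f = 0x13  ←
chan:1 @ bit 0 → (0xa6>>0)&0x1 = 0x0

19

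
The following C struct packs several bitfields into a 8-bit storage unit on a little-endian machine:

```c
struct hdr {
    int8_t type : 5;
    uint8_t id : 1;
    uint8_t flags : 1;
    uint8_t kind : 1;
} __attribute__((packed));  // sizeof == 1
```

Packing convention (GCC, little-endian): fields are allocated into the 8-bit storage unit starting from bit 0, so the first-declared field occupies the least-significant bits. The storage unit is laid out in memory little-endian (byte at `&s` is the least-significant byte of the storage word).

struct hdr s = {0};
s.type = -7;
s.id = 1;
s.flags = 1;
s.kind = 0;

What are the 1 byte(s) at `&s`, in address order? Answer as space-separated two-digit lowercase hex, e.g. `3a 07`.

type:5 = -7 → 0x19 << 0 → word 0x19
id:1 = 1 → 0x1 << 5 → word 0x39
flags:1 = 1 → 0x1 << 6 → word 0x79
kind:1 = 0 → 0x0 << 7 → word 0x79
word = 0x79 → little-endian bytes:
  [0]=0x79

79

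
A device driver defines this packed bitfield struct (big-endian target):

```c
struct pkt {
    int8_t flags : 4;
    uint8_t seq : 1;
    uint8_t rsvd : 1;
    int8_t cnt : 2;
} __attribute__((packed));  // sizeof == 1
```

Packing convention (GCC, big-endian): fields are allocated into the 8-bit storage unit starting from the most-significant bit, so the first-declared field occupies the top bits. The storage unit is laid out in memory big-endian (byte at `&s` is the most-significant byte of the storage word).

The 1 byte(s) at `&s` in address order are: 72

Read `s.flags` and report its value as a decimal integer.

7

[0]=0x72 (big-endian) → word 0x72
flags [4+:4] = (word>>4) & 0xf = 7  ←
seq [3+:1] = (word>>3) & 0x1 = 0
rsvd [2+:1] = (word>>2) & 0x1 = 0
cnt [0+:2] = (word>>0) & 0x3 = 2
flags signed 4b, MSB=0: value = 7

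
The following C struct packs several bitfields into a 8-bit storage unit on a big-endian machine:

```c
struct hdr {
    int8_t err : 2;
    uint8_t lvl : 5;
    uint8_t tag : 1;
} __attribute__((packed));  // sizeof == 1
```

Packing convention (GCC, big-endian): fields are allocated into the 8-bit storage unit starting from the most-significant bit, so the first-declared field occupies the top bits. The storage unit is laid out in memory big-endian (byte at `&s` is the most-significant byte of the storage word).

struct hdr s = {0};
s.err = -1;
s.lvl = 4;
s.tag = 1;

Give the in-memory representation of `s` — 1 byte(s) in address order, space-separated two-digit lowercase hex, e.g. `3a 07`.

err (2b) val=-1 bits=0x3 at bit 6: 0xc0
lvl (5b) val=4 bits=0x4 at bit 1: 0xc8
tag (1b) val=1 bits=0x1 at bit 0: 0xc9
word = 0xc9 → big-endian bytes:
  [0]=0xc9

c9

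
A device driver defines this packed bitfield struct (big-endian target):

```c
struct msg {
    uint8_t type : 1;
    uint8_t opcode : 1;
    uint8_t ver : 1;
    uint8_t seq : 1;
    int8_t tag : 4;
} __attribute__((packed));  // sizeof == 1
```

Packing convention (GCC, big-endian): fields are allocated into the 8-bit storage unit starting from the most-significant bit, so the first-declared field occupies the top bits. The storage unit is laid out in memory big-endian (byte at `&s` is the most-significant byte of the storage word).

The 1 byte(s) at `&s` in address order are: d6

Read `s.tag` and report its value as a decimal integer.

6

[0]=0xd6 (big-endian) → word 0xd6
type [7+:1] = (word>>7) & 0x1 = 1
opcode [6+:1] = (word>>6) & 0x1 = 1
ver [5+:1] = (word>>5) & 0x1 = 0
seq [4+:1] = (word>>4) & 0x1 = 1
tag [0+:4] = (word>>0) & 0xf = 6  ←
tag signed 4b, MSB=0: value = 6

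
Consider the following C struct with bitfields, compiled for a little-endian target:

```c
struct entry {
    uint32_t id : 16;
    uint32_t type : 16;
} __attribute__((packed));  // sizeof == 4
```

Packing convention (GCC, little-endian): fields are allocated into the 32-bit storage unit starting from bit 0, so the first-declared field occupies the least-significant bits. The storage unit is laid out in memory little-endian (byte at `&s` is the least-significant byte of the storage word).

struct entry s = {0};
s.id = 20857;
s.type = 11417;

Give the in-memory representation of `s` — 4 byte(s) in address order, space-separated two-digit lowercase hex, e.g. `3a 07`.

79 51 99 2c

id (16b) val=20857 bits=0x5179 at bit 0: 0x00005179
type (16b) val=11417 bits=0x2c99 at bit 16: 0x2c995179
word = 0x2c995179 → little-endian bytes:
  [0]=0x79  [1]=0x51  [2]=0x99  [3]=0x2c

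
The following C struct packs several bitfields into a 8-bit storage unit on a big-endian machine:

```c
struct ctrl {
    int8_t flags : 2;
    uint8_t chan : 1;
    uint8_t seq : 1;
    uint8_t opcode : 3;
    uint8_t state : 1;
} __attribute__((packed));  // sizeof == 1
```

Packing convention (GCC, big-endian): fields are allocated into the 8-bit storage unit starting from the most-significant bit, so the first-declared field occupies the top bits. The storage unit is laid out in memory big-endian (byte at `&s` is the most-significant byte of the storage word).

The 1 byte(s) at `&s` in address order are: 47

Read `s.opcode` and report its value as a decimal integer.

3

[0]=0x47 (big-endian) → word 0x47
flags [6+:2] = (word>>6) & 0x3 = 1
chan [5+:1] = (word>>5) & 0x1 = 0
seq [4+:1] = (word>>4) & 0x1 = 0
opcode [1+:3] = (word>>1) & 0x7 = 3  ←
state [0+:1] = (word>>0) & 0x1 = 1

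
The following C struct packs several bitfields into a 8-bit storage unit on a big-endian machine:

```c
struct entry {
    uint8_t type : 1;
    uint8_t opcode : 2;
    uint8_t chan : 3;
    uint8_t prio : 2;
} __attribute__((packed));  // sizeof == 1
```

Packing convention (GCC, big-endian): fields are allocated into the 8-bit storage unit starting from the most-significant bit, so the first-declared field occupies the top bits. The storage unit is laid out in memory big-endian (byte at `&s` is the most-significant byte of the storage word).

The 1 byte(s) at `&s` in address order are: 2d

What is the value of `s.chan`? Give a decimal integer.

3

[0]=0x2d (big-endian) → word 0x2d
type:1 @ bit 7 → (0x2d>>7)&0x1 = 0x0
opcode:2 @ bit 5 → (0x2d>>5)&0x3 = 0x1
chan:3 @ bit 2 → (0x2d>>2)&0x7 = 0x3  ←
prio:2 @ bit 0 → (0x2d>>0)&0x3 = 0x1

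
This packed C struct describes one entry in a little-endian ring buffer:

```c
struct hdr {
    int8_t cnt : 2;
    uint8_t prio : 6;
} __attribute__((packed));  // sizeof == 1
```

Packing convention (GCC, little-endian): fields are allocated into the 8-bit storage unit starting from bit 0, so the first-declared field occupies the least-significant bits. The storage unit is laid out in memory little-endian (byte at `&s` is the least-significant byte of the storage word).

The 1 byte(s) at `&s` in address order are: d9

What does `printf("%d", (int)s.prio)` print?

54

[0]=0xd9 (little-endian) → word 0xd9
cnt:2 @ bit 0 → (0xd9>>0)&0x3 = 0x1
prio:6 @ bit 2 → (0xd9>>2)&0x3f = 0x36  ←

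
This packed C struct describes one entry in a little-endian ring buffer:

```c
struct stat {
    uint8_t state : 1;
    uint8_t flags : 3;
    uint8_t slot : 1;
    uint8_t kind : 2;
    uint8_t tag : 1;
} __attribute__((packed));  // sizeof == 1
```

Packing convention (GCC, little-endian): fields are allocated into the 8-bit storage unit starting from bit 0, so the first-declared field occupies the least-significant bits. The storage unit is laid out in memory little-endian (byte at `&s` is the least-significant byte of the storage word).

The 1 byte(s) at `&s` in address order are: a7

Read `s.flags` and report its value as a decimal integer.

3

[0]=0xa7 (little-endian) → word 0xa7
state:1 @ bit 0 → (0xa7>>0)&0x1 = 0x1
flags:3 @ bit 1 → (0xa7>>1)&0x7 = 0x3  ←
slot:1 @ bit 4 → (0xa7>>4)&0x1 = 0x0
kind:2 @ bit 5 → (0xa7>>5)&0x3 = 0x1
tag:1 @ bit 7 → (0xa7>>7)&0x1 = 0x1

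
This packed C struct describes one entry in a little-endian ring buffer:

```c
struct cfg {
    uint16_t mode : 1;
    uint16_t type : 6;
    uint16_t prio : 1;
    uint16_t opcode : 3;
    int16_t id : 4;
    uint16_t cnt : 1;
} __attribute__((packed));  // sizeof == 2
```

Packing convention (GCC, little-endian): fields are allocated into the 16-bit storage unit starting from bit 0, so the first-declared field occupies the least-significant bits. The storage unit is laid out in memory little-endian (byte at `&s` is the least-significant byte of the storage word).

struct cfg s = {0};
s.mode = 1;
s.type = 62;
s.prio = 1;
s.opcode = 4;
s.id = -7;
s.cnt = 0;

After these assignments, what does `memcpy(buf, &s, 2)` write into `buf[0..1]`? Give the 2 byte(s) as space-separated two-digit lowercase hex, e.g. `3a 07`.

mode:1 = 1 → 0x1 << 0 → word 0x0001
type:6 = 62 → 0x3e << 1 → word 0x007d
prio:1 = 1 → 0x1 << 7 → word 0x00fd
opcode:3 = 4 → 0x4 << 8 → word 0x04fd
id:4 = -7 → 0x9 << 11 → word 0x4cfd
cnt:1 = 0 → 0x0 << 15 → word 0x4cfd
word = 0x4cfd → little-endian bytes:
  [0]=0xfd  [1]=0x4c

fd 4c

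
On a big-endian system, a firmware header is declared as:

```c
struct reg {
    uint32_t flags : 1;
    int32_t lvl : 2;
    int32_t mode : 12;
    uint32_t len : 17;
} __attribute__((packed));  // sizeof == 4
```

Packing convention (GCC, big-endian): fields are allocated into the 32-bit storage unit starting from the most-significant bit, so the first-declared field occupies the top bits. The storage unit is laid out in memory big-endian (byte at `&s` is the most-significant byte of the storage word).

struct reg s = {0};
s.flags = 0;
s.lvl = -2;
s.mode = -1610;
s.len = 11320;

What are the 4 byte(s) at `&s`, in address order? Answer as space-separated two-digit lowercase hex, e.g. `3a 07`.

53 6c 2c 38

[31+:1] flags=0 & 0x1 = 0x0; word=0x00000000
[29+:2] lvl=-2 & 0x3 = 0x2; word=0x40000000
[17+:12] mode=-1610 & 0xfff = 0x9b6; word=0x536c0000
[0+:17] len=11320 & 0x1ffff = 0x2c38; word=0x536c2c38
word = 0x536c2c38 → big-endian bytes:
  [0]=0x53  [1]=0x6c  [2]=0x2c  [3]=0x38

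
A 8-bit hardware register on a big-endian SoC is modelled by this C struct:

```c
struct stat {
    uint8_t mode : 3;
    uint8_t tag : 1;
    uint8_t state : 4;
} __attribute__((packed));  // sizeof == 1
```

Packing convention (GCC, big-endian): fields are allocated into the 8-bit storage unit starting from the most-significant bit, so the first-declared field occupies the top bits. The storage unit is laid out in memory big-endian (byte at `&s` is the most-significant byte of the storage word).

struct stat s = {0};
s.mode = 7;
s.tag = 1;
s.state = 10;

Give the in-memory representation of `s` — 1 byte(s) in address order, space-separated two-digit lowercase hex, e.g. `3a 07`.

mode:3 = 7 → 0x7 << 5 → word 0xe0
tag:1 = 1 → 0x1 << 4 → word 0xf0
state:4 = 10 → 0xa << 0 → word 0xfa
word = 0xfa → big-endian bytes:
  [0]=0xfa

fa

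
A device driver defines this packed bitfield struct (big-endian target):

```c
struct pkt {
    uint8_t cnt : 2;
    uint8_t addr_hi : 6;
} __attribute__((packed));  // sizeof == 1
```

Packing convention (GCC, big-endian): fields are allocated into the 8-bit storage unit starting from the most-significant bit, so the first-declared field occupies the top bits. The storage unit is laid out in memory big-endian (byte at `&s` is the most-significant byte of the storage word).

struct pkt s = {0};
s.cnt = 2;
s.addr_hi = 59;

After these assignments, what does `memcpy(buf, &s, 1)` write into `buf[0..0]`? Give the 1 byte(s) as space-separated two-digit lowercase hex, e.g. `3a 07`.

cnt:2 = 2 → 0x2 << 6 → word 0x80
addr_hi:6 = 59 → 0x3b << 0 → word 0xbb
word = 0xbb → big-endian bytes:
  [0]=0xbb

bb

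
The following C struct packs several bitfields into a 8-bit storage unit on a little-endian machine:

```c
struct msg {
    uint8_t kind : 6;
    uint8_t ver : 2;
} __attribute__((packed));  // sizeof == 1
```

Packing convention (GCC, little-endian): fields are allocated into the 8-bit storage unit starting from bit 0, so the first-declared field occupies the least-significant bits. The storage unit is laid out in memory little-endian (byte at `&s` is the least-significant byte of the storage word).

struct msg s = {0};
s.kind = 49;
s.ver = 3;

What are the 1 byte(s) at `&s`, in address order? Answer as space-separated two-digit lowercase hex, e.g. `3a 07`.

kind:6 = 49 → 0x31 << 0 → word 0x31
ver:2 = 3 → 0x3 << 6 → word 0xf1
word = 0xf1 → little-endian bytes:
  [0]=0xf1

f1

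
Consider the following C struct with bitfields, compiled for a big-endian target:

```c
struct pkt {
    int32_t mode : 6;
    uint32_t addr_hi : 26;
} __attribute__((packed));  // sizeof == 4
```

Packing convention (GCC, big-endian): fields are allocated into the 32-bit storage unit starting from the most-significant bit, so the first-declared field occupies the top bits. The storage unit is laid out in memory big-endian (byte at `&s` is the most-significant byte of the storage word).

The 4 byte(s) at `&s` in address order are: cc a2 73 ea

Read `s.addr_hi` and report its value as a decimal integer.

[0]=0xcc [1]=0xa2 [2]=0x73 [3]=0xea (big-endian) → word 0xcca273ea
mode [26+:6] = (word>>26) & 0x3f = 51
addr_hi [0+:26] = (word>>0) & 0x3ffffff = 10646506  ←

10646506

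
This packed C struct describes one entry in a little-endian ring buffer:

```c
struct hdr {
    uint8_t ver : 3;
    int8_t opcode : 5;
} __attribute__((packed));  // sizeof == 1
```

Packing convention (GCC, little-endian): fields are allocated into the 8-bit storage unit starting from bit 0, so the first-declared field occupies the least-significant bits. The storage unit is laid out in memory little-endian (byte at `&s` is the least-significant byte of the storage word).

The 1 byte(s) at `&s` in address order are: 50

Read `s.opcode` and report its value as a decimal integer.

10

[0]=0x50 (little-endian) → word 0x50
ver:3 @ bit 0 → (0x50>>0)&0x7 = 0x0
opcode:5 @ bit 3 → (0x50>>3)&0x1f = 0xa  ←
opcode signed 5b, MSB=0: value = 10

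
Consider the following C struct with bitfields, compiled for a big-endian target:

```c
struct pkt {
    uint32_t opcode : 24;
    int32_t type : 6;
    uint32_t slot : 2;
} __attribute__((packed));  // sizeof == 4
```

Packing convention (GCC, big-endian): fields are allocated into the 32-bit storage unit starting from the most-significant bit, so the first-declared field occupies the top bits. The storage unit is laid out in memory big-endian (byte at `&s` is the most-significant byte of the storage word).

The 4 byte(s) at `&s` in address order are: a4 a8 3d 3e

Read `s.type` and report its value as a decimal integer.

[0]=0xa4 [1]=0xa8 [2]=0x3d [3]=0x3e (big-endian) → word 0xa4a83d3e
opcode:24 @ bit 8 → (0xa4a83d3e>>8)&0xffffff = 0xa4a83d
type:6 @ bit 2 → (0xa4a83d3e>>2)&0x3f = 0xf  ←
slot:2 @ bit 0 → (0xa4a83d3e>>0)&0x3 = 0x2
type signed 6b, MSB=0: value = 15

15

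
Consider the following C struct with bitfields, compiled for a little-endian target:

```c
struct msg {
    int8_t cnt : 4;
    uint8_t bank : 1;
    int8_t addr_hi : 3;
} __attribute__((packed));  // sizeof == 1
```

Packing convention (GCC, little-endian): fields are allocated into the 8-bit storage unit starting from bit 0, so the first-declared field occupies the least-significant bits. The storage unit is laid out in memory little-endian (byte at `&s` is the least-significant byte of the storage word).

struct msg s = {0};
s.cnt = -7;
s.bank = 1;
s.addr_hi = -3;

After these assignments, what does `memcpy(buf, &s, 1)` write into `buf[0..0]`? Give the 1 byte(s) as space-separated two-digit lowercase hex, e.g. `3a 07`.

b9

cnt (4b) val=-7 bits=0x9 at bit 0: 0x09
bank (1b) val=1 bits=0x1 at bit 4: 0x19
addr_hi (3b) val=-3 bits=0x5 at bit 5: 0xb9
word = 0xb9 → little-endian bytes:
  [0]=0xb9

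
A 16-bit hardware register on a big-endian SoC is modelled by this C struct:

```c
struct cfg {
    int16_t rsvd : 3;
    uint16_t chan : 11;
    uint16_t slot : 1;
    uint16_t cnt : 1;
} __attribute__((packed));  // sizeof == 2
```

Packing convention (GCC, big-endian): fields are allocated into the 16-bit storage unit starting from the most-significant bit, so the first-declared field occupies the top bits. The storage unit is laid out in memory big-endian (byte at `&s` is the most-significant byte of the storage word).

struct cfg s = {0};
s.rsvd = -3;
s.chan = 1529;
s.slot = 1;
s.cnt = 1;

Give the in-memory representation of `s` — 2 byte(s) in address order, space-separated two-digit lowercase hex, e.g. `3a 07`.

b7 e7

rsvd (3b) val=-3 bits=0x5 at bit 13: 0xa000
chan (11b) val=1529 bits=0x5f9 at bit 2: 0xb7e4
slot (1b) val=1 bits=0x1 at bit 1: 0xb7e6
cnt (1b) val=1 bits=0x1 at bit 0: 0xb7e7
word = 0xb7e7 → big-endian bytes:
  [0]=0xb7  [1]=0xe7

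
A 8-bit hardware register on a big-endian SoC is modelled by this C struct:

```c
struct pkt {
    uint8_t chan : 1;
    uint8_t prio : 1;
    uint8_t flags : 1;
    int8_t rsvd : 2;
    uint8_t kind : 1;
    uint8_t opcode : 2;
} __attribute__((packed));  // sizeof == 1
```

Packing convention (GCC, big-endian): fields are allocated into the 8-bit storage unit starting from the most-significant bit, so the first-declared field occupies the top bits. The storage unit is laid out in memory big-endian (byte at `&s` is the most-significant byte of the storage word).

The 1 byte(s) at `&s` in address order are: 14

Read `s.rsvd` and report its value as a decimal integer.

-2

[0]=0x14 (big-endian) → word 0x14
chan [7+:1] = (word>>7) & 0x1 = 0
prio [6+:1] = (word>>6) & 0x1 = 0
flags [5+:1] = (word>>5) & 0x1 = 0
rsvd [3+:2] = (word>>3) & 0x3 = 2  ←
kind [2+:1] = (word>>2) & 0x1 = 1
opcode [0+:2] = (word>>0) & 0x3 = 0
rsvd signed 2b, MSB=1: 2 - 4 = -2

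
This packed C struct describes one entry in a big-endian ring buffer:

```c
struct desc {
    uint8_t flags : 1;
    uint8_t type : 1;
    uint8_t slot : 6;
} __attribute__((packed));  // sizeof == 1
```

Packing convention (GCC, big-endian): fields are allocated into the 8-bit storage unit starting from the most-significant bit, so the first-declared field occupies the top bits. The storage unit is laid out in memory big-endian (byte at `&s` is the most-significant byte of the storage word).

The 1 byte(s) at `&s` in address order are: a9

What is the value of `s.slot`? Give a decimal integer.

[0]=0xa9 (big-endian) → word 0xa9
flags:1 @ bit 7 → (0xa9>>7)&0x1 = 0x1
type:1 @ bit 6 → (0xa9>>6)&0x1 = 0x0
slot:6 @ bit 0 → (0xa9>>0)&0x3f = 0x29  ←

41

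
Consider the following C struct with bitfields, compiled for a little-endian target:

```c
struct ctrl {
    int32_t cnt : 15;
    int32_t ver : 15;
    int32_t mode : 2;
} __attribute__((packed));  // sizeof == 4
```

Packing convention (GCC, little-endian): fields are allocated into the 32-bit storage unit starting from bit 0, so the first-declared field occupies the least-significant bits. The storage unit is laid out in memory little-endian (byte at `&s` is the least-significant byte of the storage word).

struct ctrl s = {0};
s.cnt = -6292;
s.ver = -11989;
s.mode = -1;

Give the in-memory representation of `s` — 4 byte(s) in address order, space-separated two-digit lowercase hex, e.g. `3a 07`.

[0+:15] cnt=-6292 & 0x7fff = 0x676c; word=0x0000676c
[15+:15] ver=-11989 & 0x7fff = 0x512b; word=0x2895e76c
[30+:2] mode=-1 & 0x3 = 0x3; word=0xe895e76c
word = 0xe895e76c → little-endian bytes:
  [0]=0x6c  [1]=0xe7  [2]=0x95  [3]=0xe8

6c e7 95 e8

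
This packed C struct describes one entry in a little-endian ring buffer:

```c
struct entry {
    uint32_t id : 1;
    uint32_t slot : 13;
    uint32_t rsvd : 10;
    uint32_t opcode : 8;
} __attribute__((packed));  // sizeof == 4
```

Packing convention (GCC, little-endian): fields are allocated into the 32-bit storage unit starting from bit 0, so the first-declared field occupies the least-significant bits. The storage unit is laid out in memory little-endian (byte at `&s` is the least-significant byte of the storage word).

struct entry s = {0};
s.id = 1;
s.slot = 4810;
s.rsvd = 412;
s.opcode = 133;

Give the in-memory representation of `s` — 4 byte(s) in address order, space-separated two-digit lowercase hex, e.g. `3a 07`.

[0+:1] id=1 & 0x1 = 0x1; word=0x00000001
[1+:13] slot=4810 & 0x1fff = 0x12ca; word=0x00002595
[14+:10] rsvd=412 & 0x3ff = 0x19c; word=0x00672595
[24+:8] opcode=133 & 0xff = 0x85; word=0x85672595
word = 0x85672595 → little-endian bytes:
  [0]=0x95  [1]=0x25  [2]=0x67  [3]=0x85

95 25 67 85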